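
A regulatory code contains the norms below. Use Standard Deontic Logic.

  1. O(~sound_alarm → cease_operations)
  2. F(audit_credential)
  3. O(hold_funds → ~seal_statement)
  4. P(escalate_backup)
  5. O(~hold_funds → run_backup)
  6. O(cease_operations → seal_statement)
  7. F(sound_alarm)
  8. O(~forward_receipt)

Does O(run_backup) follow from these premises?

Yes

Premise 7 is F(sound_alarm), i.e. O(~sound_alarm).
Premise 1 is O(~sound_alarm → cease_operations); since O(~sound_alarm), deontic closure gives O(cease_operations).
Applying K to premise 6 (O(cease_operations → seal_statement)) and O(cease_operations) yields O(seal_statement).
Premise 3 is O(hold_funds → ~seal_statement); contrapositively O(seal_statement → ~hold_funds). Since O(seal_statement) holds, K gives O(~hold_funds).
From O(~hold_funds) and premise 5, O(~hold_funds → run_backup), we obtain O(run_backup).
Premises 2, 4, 8 do not contribute to this derivation.
So O(run_backup) follows.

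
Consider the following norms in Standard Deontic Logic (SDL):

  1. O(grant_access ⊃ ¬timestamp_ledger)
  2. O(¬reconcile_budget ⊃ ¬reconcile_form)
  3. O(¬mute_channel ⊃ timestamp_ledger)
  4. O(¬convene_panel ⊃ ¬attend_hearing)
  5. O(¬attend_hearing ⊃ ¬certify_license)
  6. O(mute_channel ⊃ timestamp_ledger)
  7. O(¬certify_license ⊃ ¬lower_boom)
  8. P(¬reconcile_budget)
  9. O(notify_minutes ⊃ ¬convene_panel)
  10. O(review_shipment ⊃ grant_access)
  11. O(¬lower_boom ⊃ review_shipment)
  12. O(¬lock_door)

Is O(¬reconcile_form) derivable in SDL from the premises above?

Premise 2 is O(¬reconcile_budget ⊃ ¬reconcile_form), but O(¬reconcile_budget) is not derivable from the premises (the permission P(¬reconcile_budget) asserts only ¬O(reconcile_budget), not O(¬reconcile_budget)), so it does not yield O(¬reconcile_form).
No other premise forces O(¬reconcile_form). An ideal world satisfying every premise can still have ¬reconcile_form false, so O(¬reconcile_form) is not derivable.

No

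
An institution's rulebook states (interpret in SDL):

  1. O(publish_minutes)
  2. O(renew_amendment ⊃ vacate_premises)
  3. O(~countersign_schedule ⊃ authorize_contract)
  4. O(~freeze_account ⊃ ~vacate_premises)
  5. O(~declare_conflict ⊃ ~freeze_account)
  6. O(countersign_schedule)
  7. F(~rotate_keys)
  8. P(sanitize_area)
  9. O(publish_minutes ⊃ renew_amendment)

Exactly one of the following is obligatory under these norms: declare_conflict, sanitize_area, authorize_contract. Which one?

declare_conflict

From premise 1 we have O(publish_minutes).
From O(publish_minutes) and premise 9, O(publish_minutes ⊃ renew_amendment), we obtain O(renew_amendment).
Applying K to premise 2 (O(renew_amendment ⊃ vacate_premises)) and O(renew_amendment) yields O(vacate_premises).
Premise 4 is O(~freeze_account ⊃ ~vacate_premises); contrapositively O(vacate_premises ⊃ freeze_account). Since O(vacate_premises) holds, K gives O(freeze_account).
The contrapositive of premise 5 (O(~declare_conflict ⊃ ~freeze_account)) is O(freeze_account ⊃ declare_conflict), and O(freeze_account) is already established, so O(declare_conflict).
So O(declare_conflict) holds — declare_conflict is obligatory. None of the other listed options is made obligatory by any chain of premises.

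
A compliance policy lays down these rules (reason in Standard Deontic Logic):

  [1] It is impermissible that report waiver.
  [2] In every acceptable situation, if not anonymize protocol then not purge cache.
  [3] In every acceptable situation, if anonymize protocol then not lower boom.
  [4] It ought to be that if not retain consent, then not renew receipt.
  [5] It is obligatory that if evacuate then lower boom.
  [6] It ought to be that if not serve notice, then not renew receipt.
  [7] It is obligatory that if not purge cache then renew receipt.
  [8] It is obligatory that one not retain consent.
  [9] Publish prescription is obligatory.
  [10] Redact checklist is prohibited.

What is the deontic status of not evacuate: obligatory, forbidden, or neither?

Premise 8 states O(¬retain_consent) outright.
Applying K to premise 4 (O(¬retain_consent → ¬renew_receipt)) and O(¬retain_consent) yields O(¬renew_receipt).
Premise 7, O(¬purge_cache → renew_receipt), contraposes to O(¬renew_receipt → purge_cache); with O(¬renew_receipt) we get O(purge_cache).
Premise 2, O(¬anonymize_protocol → ¬purge_cache), contraposes to O(purge_cache → anonymize_protocol); with O(purge_cache) we get O(anonymize_protocol).
Premise 3 is O(anonymize_protocol → ¬lower_boom); since O(anonymize_protocol), deontic closure gives O(¬lower_boom).
Premise 5, O(evacuate → lower_boom), contraposes to O(¬lower_boom → ¬evacuate); with O(¬lower_boom) we get O(¬evacuate).
Premises 1, 6, 9, 10 do not contribute to this derivation.
Hence ¬evacuate is obligatory.

Obligatory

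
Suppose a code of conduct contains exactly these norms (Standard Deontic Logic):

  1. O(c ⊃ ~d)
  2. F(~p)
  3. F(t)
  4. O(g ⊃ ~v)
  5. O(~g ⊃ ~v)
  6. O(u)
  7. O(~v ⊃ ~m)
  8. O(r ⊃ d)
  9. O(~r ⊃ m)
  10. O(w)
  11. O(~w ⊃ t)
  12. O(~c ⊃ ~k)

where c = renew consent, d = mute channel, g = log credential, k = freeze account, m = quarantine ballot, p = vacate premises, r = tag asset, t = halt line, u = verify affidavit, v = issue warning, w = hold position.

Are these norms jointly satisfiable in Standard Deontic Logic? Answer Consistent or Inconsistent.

Consistent

Premise 11 is O(~w ⊃ t), but O(~w) is not derivable from the premises, so it does not yield O(t).
So O(t) is not derivable, and the apparent clash with O(~t) does not arise.
A world satisfying every obligation exists (e.g. c=false, d=true, g=false, k=false, m=false, p=true, r=true, t=false, u=true, v=false, w=true); no atom is both obligatory and forbidden, so the set is consistent.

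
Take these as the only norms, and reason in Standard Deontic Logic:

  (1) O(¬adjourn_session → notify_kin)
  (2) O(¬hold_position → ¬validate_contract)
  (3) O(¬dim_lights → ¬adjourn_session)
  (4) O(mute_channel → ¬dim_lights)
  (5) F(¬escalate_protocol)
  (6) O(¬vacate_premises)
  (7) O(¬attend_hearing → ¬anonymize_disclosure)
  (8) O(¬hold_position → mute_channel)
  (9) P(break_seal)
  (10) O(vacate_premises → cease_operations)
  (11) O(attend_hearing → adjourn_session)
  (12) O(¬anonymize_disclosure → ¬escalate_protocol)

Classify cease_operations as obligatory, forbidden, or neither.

Premise 10 is O(vacate_premises → cease_operations), but O(vacate_premises) is not derivable from the premises, so it does not yield O(cease_operations).
No premise or chain of K-axiom applications forces O(cease_operations), and none forces O(¬cease_operations). So cease_operations is neither obligatory nor forbidden under these norms.

Neither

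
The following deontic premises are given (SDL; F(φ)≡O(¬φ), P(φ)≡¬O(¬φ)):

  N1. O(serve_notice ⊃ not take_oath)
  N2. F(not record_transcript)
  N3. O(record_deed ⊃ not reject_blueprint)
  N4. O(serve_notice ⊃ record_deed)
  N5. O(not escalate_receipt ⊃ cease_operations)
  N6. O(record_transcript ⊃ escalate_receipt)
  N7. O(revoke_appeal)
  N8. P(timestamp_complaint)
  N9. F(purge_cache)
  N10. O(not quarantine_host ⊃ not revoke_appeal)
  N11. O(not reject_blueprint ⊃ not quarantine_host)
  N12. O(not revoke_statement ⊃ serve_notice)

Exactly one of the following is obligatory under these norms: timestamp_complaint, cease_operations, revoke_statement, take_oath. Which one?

revoke_statement

Premise 7 states O(revoke_appeal) outright.
Premise 10, O(not quarantine_host ⊃ not revoke_appeal), contraposes to O(revoke_appeal ⊃ quarantine_host); with O(revoke_appeal) we get O(quarantine_host).
Premise 11, O(not reject_blueprint ⊃ not quarantine_host), contraposes to O(quarantine_host ⊃ reject_blueprint); with O(quarantine_host) we get O(reject_blueprint).
Premise 3 is O(record_deed ⊃ not reject_blueprint); contrapositively O(reject_blueprint ⊃ not record_deed). Since O(reject_blueprint) holds, K gives O(not record_deed).
Premise 4 is O(serve_notice ⊃ record_deed); contrapositively O(not record_deed ⊃ not serve_notice). Since O(not record_deed) holds, K gives O(not serve_notice).
Premise 12 is O(not revoke_statement ⊃ serve_notice); contrapositively O(not serve_notice ⊃ revoke_statement). Since O(not serve_notice) holds, K gives O(revoke_statement).
So O(revoke_statement) holds — revoke_statement is obligatory. None of the other listed options is made obligatory by any chain of premises.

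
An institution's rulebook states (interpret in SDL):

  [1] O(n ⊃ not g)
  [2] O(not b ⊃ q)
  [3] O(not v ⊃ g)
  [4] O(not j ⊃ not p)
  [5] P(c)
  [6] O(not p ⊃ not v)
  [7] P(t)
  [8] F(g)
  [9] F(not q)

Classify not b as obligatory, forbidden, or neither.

Neither

Premise 2 is O(not b ⊃ q); even if O(q) held, inferring O(not b) would be affirming the consequent — invalid.
No premise or chain of K-axiom applications forces O(not b), and none forces O(b). So not b is neither obligatory nor forbidden under these norms.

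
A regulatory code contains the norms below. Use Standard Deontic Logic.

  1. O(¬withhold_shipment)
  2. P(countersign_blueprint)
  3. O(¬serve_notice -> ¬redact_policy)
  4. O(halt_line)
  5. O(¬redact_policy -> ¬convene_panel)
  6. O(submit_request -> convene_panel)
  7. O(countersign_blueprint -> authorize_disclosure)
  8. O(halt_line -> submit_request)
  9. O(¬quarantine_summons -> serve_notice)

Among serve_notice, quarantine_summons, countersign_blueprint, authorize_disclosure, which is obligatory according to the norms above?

From premise 4 we have O(halt_line).
Premise 8 is O(halt_line -> submit_request); since O(halt_line), deontic closure gives O(submit_request).
Premise 6 is O(submit_request -> convene_panel); since O(submit_request), deontic closure gives O(convene_panel).
Premise 5 is O(¬redact_policy -> ¬convene_panel); contrapositively O(convene_panel -> redact_policy). Since O(convene_panel) holds, K gives O(redact_policy).
Premise 3, O(¬serve_notice -> ¬redact_policy), contraposes to O(redact_policy -> serve_notice); with O(redact_policy) we get O(serve_notice).
So O(serve_notice) holds — serve_notice is obligatory. None of the other listed options is made obligatory by any chain of premises.

serve_notice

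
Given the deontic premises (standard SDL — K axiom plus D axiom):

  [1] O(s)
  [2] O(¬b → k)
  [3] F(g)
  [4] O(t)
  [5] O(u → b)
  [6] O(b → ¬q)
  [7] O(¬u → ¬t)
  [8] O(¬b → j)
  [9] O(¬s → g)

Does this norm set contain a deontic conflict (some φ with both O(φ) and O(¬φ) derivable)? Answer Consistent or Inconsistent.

Premise 9 is O(¬s → g), but O(¬s) is not derivable from the premises, so it does not yield O(g).
So O(g) is not derivable, and the apparent clash with O(¬g) does not arise.
A world satisfying every obligation exists (e.g. b=true, g=false, j=false, k=false, q=false, s=true, t=true, u=true); no atom is both obligatory and forbidden, so the set is consistent.

Consistent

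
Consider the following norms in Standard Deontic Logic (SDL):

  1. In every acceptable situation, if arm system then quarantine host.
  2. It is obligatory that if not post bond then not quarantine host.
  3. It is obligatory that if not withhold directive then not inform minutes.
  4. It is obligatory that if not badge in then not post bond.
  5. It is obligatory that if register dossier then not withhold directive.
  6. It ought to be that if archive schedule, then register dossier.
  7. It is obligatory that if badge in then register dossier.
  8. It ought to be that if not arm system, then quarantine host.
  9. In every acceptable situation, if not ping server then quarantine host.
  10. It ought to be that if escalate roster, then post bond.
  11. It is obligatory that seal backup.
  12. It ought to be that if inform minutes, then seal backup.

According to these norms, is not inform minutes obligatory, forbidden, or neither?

Obligatory

By case analysis on ¬arm_system: premise 8 gives O(¬arm_system → quarantine_host) and premise 1 gives O(arm_system → quarantine_host), so O(quarantine_host) either way.
Premise 2, O(¬post_bond → ¬quarantine_host), contraposes to O(quarantine_host → post_bond); with O(quarantine_host) we get O(post_bond).
Premise 4, O(¬badge_in → ¬post_bond), contraposes to O(post_bond → badge_in); with O(post_bond) we get O(badge_in).
Premise 7 is O(badge_in → register_dossier); since O(badge_in), deontic closure gives O(register_dossier).
Premise 5 is O(register_dossier → ¬withhold_directive); since O(register_dossier), deontic closure gives O(¬withhold_directive).
Premise 3 is O(¬withhold_directive → ¬inform_minutes); since O(¬withhold_directive), deontic closure gives O(¬inform_minutes).
Premises 6, 9, 10, 11, 12 do not contribute to this derivation.
Hence ¬inform_minutes is obligatory.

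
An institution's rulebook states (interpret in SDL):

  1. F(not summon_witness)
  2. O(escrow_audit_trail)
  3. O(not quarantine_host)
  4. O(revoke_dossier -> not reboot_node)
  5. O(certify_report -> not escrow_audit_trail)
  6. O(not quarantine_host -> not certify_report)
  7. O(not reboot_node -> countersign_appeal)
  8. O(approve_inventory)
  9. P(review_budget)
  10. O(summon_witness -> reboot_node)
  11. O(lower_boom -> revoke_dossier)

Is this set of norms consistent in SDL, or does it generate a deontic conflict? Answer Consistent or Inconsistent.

Consistent

Premise 5 is O(certify_report -> not escrow_audit_trail), but O(certify_report) is not derivable from the premises, so it does not yield O(not escrow_audit_trail).
So O(not escrow_audit_trail) is not derivable, and the apparent clash with O(escrow_audit_trail) does not arise.
A world satisfying every obligation exists (e.g. approve_inventory=true, certify_report=false, countersign_appeal=false, escrow_audit_trail=true, lower_boom=false, quarantine_host=false, reboot_node=true, review_budget=false, revoke_dossier=false, summon_witness=true); no atom is both obligatory and forbidden, so the set is consistent.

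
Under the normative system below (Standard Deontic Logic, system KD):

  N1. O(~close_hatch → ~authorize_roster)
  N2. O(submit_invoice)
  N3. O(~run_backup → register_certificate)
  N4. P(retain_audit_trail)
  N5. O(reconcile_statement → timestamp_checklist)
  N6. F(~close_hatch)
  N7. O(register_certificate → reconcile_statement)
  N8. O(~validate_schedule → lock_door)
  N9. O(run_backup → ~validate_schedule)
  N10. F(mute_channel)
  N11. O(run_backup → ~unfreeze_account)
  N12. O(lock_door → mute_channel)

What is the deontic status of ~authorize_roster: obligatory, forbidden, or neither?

Premise 1 is O(~close_hatch → ~authorize_roster), but O(~close_hatch) is not derivable from the premises, so it does not yield O(~authorize_roster).
No premise or chain of K-axiom applications forces O(~authorize_roster), and none forces O(authorize_roster). So ~authorize_roster is neither obligatory nor forbidden under these norms.

Neither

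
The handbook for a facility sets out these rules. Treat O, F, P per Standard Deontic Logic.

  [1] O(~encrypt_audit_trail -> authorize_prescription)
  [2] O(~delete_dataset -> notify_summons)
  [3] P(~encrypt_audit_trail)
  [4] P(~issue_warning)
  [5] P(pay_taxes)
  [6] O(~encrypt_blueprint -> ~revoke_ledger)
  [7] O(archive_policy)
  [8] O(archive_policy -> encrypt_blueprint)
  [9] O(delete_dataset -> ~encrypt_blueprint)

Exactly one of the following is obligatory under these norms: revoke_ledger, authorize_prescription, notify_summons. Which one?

From premise 7 we have O(archive_policy).
With premise 8, O(archive_policy -> encrypt_blueprint), the K-axiom yields O(encrypt_blueprint).
Premise 9 is O(delete_dataset -> ~encrypt_blueprint); contrapositively O(encrypt_blueprint -> ~delete_dataset). Since O(encrypt_blueprint) holds, K gives O(~delete_dataset).
From O(~delete_dataset) and premise 2, O(~delete_dataset -> notify_summons), we obtain O(notify_summons).
So O(notify_summons) holds — notify_summons is obligatory. None of the other listed options is made obligatory by any chain of premises.

notify_summons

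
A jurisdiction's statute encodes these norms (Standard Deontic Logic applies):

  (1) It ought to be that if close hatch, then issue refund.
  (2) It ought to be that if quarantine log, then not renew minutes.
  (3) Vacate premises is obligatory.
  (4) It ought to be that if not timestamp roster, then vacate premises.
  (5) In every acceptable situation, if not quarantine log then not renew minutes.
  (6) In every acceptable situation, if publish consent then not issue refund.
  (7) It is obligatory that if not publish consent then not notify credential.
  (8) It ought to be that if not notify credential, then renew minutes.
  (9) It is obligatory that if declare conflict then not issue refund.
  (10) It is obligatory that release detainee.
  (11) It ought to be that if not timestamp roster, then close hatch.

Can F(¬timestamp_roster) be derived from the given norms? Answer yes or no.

Yes

By case analysis on ¬quarantine_log: premise 5 gives O(¬quarantine_log → ¬renew_minutes) and premise 2 gives O(quarantine_log → ¬renew_minutes), so O(¬renew_minutes) either way.
The contrapositive of premise 8 (O(¬notify_credential → renew_minutes)) is O(¬renew_minutes → notify_credential), and O(¬renew_minutes) is already established, so O(notify_credential).
The contrapositive of premise 7 (O(¬publish_consent → ¬notify_credential)) is O(notify_credential → publish_consent), and O(notify_credential) is already established, so O(publish_consent).
With premise 6, O(publish_consent → ¬issue_refund), the K-axiom yields O(¬issue_refund).
Premise 1 is O(close_hatch → issue_refund); contrapositively O(¬issue_refund → ¬close_hatch). Since O(¬issue_refund) holds, K gives O(¬close_hatch).
The contrapositive of premise 11 (O(¬timestamp_roster → close_hatch)) is O(¬close_hatch → timestamp_roster), and O(¬close_hatch) is already established, so O(timestamp_roster).
Premises 3, 4, 9, 10 do not contribute to this derivation.
So O(timestamp_roster) holds, i.e. F(¬timestamp_roster). The claim follows.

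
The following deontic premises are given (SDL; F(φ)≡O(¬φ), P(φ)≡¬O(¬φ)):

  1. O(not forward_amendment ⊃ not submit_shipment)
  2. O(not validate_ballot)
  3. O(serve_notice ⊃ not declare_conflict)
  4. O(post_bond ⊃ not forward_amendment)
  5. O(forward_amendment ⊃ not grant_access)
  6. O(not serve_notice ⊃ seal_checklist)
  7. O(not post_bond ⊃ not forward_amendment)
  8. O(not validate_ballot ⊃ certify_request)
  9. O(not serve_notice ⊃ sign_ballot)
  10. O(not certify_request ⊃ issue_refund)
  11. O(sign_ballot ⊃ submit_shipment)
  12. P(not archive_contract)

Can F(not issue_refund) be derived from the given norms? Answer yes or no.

No

Premise 10 is O(not certify_request ⊃ issue_refund), but O(not certify_request) is not derivable from the premises, so it does not yield O(issue_refund).
No other premise forces O(issue_refund). An ideal world satisfying every premise can still have not issue_refund true, so F(not issue_refund) is not derivable.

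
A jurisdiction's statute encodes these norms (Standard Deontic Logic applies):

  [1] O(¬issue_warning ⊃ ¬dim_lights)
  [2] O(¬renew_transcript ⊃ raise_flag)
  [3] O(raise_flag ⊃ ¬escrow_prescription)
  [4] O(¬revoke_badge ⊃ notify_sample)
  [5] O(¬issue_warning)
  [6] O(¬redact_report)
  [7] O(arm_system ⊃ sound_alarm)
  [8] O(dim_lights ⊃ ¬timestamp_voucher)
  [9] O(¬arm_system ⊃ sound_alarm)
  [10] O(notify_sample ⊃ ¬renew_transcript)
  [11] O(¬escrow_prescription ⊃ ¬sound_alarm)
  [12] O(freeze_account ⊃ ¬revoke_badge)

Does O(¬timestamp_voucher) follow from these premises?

Premise 8 is O(dim_lights ⊃ ¬timestamp_voucher), but O(dim_lights) is not derivable from the premises, so it does not yield O(¬timestamp_voucher).
No other premise forces O(¬timestamp_voucher). An ideal world satisfying every premise can still have ¬timestamp_voucher false, so O(¬timestamp_voucher) is not derivable.

No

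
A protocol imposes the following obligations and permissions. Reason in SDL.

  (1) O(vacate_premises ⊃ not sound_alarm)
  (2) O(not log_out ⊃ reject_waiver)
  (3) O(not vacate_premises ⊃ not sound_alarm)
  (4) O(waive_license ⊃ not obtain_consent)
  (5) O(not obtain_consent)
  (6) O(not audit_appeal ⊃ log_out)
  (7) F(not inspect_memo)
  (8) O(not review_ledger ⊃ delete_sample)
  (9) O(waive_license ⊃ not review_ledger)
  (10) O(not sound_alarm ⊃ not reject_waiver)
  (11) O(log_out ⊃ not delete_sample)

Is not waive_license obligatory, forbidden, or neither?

Obligatory

By case analysis on not vacate_premises: premise 3 gives O(not vacate_premises ⊃ not sound_alarm) and premise 1 gives O(vacate_premises ⊃ not sound_alarm), so O(not sound_alarm) either way.
With premise 10, O(not sound_alarm ⊃ not reject_waiver), the K-axiom yields O(not reject_waiver).
Premise 2, O(not log_out ⊃ reject_waiver), contraposes to O(not reject_waiver ⊃ log_out); with O(not reject_waiver) we get O(log_out).
From O(log_out) and premise 11, O(log_out ⊃ not delete_sample), we obtain O(not delete_sample).
The contrapositive of premise 8 (O(not review_ledger ⊃ delete_sample)) is O(not delete_sample ⊃ review_ledger), and O(not delete_sample) is already established, so O(review_ledger).
Premise 9 is O(waive_license ⊃ not review_ledger); contrapositively O(review_ledger ⊃ not waive_license). Since O(review_ledger) holds, K gives O(not waive_license).
Premises 4, 5, 6, 7 do not contribute to this derivation.
Hence not waive_license is obligatory.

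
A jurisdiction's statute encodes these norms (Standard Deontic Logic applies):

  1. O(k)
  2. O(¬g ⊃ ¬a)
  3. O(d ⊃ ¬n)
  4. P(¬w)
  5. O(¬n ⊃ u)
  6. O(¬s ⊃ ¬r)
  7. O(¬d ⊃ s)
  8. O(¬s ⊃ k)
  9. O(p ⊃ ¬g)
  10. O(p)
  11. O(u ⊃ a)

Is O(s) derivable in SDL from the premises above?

Yes

Premise 10 gives O(p).
Premise 9 is O(p ⊃ ¬g); since O(p), deontic closure gives O(¬g).
With premise 2, O(¬g ⊃ ¬a), the K-axiom yields O(¬a).
Premise 11 is O(u ⊃ a); contrapositively O(¬a ⊃ ¬u). Since O(¬a) holds, K gives O(¬u).
Premise 5, O(¬n ⊃ u), contraposes to O(¬u ⊃ n); with O(¬u) we get O(n).
The contrapositive of premise 3 (O(d ⊃ ¬n)) is O(n ⊃ ¬d), and O(n) is already established, so O(¬d).
From O(¬d) and premise 7, O(¬d ⊃ s), we obtain O(s).
Premises 1, 4, 6, 8 do not contribute to this derivation.
So O(s) follows.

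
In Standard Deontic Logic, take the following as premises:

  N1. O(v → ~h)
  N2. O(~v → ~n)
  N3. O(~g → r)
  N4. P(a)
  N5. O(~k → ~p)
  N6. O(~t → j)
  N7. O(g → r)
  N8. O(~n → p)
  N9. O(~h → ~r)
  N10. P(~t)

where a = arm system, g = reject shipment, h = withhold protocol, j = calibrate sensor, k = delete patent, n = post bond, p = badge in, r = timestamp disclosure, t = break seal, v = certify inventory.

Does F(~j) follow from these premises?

No

Premise 6 is O(~t → j), but O(~t) is not derivable from the premises (the permission P(~t) asserts only ~O(t), not O(~t)), so it does not yield O(j).
No other premise forces O(j). An ideal world satisfying every premise can still have ~j true, so F(~j) is not derivable.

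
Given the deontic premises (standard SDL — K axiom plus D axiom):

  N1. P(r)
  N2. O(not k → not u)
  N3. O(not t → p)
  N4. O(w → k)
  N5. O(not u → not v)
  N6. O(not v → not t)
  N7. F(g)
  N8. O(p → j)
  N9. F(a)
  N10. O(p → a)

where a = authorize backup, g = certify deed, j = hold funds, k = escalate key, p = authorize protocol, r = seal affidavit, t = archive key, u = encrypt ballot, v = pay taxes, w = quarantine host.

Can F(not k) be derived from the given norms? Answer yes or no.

Premise 9 is F(a), i.e. O(not a).
The contrapositive of premise 10 (O(p → a)) is O(not a → not p), and O(not a) is already established, so O(not p).
Premise 3, O(not t → p), contraposes to O(not p → t); with O(not p) we get O(t).
Premise 6, O(not v → not t), contraposes to O(t → v); with O(t) we get O(v).
The contrapositive of premise 5 (O(not u → not v)) is O(v → u), and O(v) is already established, so O(u).
Premise 2, O(not k → not u), contraposes to O(u → k); with O(u) we get O(k).
Premises 1, 4, 7, 8 do not contribute to this derivation.
So O(k) holds, i.e. F(not k). The claim follows.

Yes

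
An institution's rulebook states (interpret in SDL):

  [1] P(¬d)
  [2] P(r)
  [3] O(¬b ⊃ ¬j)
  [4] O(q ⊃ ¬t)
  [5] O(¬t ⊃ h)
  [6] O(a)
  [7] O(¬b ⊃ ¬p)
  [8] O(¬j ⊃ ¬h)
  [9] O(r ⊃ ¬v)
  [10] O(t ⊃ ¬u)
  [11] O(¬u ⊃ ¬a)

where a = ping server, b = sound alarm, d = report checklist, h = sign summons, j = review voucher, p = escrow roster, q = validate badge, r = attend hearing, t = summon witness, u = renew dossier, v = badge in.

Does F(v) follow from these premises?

Premise 9 is O(r ⊃ ¬v), but O(r) is not derivable from the premises (the permission P(r) asserts only ¬O(¬r), not O(r)), so it does not yield O(¬v).
No other premise forces O(¬v). An ideal world satisfying every premise can still have v true, so F(v) is not derivable.

No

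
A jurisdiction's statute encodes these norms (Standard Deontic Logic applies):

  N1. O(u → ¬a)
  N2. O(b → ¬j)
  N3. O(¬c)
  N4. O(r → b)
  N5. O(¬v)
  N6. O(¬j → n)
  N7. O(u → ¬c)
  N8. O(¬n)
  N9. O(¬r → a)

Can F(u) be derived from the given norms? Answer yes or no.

Premise 8 states O(¬n) outright.
The contrapositive of premise 6 (O(¬j → n)) is O(¬n → j), and O(¬n) is already established, so O(j).
Premise 2 is O(b → ¬j); contrapositively O(j → ¬b). Since O(j) holds, K gives O(¬b).
The contrapositive of premise 4 (O(r → b)) is O(¬b → ¬r), and O(¬b) is already established, so O(¬r).
Applying K to premise 9 (O(¬r → a)) and O(¬r) yields O(a).
Premise 1 is O(u → ¬a); contrapositively O(a → ¬u). Since O(a) holds, K gives O(¬u).
Premises 3, 5, 7 do not contribute to this derivation.
So O(¬u) holds, i.e. F(u). The claim follows.

Yes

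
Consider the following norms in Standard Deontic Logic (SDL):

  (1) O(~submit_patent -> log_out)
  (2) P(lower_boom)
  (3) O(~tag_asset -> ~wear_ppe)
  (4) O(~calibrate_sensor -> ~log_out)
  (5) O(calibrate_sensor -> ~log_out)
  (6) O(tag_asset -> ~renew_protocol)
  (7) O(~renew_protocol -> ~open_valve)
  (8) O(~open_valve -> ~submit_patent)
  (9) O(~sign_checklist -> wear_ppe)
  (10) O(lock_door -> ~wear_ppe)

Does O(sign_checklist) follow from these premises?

Premises 5 and 4 cover both cases: O(calibrate_sensor -> ~log_out) and O(~calibrate_sensor -> ~log_out). Since calibrate_sensor ∨ ~calibrate_sensor is a tautology, O(~log_out) follows.
The contrapositive of premise 1 (O(~submit_patent -> log_out)) is O(~log_out -> submit_patent), and O(~log_out) is already established, so O(submit_patent).
The contrapositive of premise 8 (O(~open_valve -> ~submit_patent)) is O(submit_patent -> open_valve), and O(submit_patent) is already established, so O(open_valve).
Premise 7, O(~renew_protocol -> ~open_valve), contraposes to O(open_valve -> renew_protocol); with O(open_valve) we get O(renew_protocol).
Premise 6 is O(tag_asset -> ~renew_protocol); contrapositively O(renew_protocol -> ~tag_asset). Since O(renew_protocol) holds, K gives O(~tag_asset).
Applying K to premise 3 (O(~tag_asset -> ~wear_ppe)) and O(~tag_asset) yields O(~wear_ppe).
Premise 9, O(~sign_checklist -> wear_ppe), contraposes to O(~wear_ppe -> sign_checklist); with O(~wear_ppe) we get O(sign_checklist).
Premises 2, 10 do not contribute to this derivation.
So O(sign_checklist) follows.

Yes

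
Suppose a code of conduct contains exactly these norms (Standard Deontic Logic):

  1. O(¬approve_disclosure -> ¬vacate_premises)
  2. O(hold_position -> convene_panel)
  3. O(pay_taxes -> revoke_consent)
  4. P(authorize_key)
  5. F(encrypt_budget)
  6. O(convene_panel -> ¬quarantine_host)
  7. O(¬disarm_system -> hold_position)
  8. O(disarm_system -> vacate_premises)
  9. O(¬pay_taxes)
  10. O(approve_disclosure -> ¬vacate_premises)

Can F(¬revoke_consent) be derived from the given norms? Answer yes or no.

No

Premise 3 is O(pay_taxes -> revoke_consent), but O(pay_taxes) is not derivable from the premises, so it does not yield O(revoke_consent).
No other premise forces O(revoke_consent). An ideal world satisfying every premise can still have ¬revoke_consent true, so F(¬revoke_consent) is not derivable.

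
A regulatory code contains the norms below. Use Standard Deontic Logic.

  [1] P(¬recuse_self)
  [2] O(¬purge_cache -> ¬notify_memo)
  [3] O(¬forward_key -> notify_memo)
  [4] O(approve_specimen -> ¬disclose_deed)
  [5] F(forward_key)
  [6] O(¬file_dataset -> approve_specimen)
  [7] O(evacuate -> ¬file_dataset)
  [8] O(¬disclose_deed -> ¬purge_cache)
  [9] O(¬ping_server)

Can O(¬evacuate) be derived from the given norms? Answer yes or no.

Yes

Premise 5 is F(forward_key), i.e. O(¬forward_key).
From O(¬forward_key) and premise 3, O(¬forward_key -> notify_memo), we obtain O(notify_memo).
Premise 2, O(¬purge_cache -> ¬notify_memo), contraposes to O(notify_memo -> purge_cache); with O(notify_memo) we get O(purge_cache).
Premise 8, O(¬disclose_deed -> ¬purge_cache), contraposes to O(purge_cache -> disclose_deed); with O(purge_cache) we get O(disclose_deed).
Premise 4 is O(approve_specimen -> ¬disclose_deed); contrapositively O(disclose_deed -> ¬approve_specimen). Since O(disclose_deed) holds, K gives O(¬approve_specimen).
Premise 6, O(¬file_dataset -> approve_specimen), contraposes to O(¬approve_specimen -> file_dataset); with O(¬approve_specimen) we get O(file_dataset).
The contrapositive of premise 7 (O(evacuate -> ¬file_dataset)) is O(file_dataset -> ¬evacuate), and O(file_dataset) is already established, so O(¬evacuate).
Premises 1, 9 do not contribute to this derivation.
So O(¬evacuate) follows.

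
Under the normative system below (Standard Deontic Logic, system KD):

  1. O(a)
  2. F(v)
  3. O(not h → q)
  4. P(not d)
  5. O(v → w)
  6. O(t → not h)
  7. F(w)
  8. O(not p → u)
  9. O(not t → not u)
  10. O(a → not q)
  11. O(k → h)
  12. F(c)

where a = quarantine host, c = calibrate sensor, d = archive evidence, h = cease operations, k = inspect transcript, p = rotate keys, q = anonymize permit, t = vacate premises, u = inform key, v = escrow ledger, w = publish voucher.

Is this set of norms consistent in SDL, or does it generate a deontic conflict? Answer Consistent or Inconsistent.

Consistent

Premise 5 is O(v → w), but O(v) is not derivable from the premises, so it does not yield O(w).
So O(w) is not derivable, and the apparent clash with O(not w) does not arise.
A world satisfying every obligation exists (e.g. a=true, c=false, d=false, h=true, k=false, p=true, q=false, t=false, u=false, v=false, w=false); no atom is both obligatory and forbidden, so the set is consistent.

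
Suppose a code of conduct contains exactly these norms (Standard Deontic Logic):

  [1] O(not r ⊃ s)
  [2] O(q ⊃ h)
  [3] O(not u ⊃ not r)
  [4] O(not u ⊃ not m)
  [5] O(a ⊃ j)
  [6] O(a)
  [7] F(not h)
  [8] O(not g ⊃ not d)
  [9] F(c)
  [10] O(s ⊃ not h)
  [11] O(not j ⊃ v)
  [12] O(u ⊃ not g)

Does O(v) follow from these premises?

Premise 11 is O(not j ⊃ v), but O(not j) is not derivable from the premises, so it does not yield O(v).
No other premise forces O(v). An ideal world satisfying every premise can still have v false, so O(v) is not derivable.

No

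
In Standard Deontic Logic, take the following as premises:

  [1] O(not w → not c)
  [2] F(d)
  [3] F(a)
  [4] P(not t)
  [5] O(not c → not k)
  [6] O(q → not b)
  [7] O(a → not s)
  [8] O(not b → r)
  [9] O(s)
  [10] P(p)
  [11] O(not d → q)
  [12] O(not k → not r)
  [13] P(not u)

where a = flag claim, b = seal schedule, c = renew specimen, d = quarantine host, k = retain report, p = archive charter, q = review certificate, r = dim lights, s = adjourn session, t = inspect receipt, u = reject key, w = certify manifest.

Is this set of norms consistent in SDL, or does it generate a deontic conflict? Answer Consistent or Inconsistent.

Consistent

Premise 7 is O(a → not s), but O(a) is not derivable from the premises, so it does not yield O(not s).
So O(not s) is not derivable, and the apparent clash with O(s) does not arise.
A world satisfying every obligation exists (e.g. a=false, b=false, c=true, d=false, k=true, p=false, q=true, r=true, s=true, t=false, u=false, w=true); no atom is both obligatory and forbidden, so the set is consistent.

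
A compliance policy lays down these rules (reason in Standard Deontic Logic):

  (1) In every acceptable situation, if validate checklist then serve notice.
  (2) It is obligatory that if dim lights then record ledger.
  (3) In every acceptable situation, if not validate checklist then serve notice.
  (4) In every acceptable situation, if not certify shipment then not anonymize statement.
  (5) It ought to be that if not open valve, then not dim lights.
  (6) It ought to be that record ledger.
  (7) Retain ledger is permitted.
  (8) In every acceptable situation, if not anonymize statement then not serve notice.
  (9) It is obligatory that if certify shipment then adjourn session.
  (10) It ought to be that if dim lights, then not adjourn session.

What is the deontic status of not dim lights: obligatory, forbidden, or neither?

Obligatory

By case analysis on ¬validate_checklist: premise 3 gives O(¬validate_checklist → serve_notice) and premise 1 gives O(validate_checklist → serve_notice), so O(serve_notice) either way.
The contrapositive of premise 8 (O(¬anonymize_statement → ¬serve_notice)) is O(serve_notice → anonymize_statement), and O(serve_notice) is already established, so O(anonymize_statement).
Premise 4 is O(¬certify_shipment → ¬anonymize_statement); contrapositively O(anonymize_statement → certify_shipment). Since O(anonymize_statement) holds, K gives O(certify_shipment).
With premise 9, O(certify_shipment → adjourn_session), the K-axiom yields O(adjourn_session).
Premise 10, O(dim_lights → ¬adjourn_session), contraposes to O(adjourn_session → ¬dim_lights); with O(adjourn_session) we get O(¬dim_lights).
Premises 2, 5, 6, 7 do not contribute to this derivation.
Hence ¬dim_lights is obligatory.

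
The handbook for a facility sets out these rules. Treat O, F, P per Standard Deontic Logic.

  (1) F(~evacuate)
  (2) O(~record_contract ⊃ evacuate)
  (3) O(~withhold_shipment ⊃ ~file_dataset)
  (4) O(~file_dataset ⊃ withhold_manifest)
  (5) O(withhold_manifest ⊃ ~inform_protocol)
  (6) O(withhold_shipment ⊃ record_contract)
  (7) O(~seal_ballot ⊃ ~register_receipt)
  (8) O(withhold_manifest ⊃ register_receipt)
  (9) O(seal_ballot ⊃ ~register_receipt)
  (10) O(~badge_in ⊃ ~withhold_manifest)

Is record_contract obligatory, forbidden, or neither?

Obligatory

Premises 7 and 9 are O(~seal_ballot ⊃ ~register_receipt) and O(seal_ballot ⊃ ~register_receipt); every ideal world satisfies ~seal_ballot or seal_ballot, so in either case ~register_receipt holds — hence O(~register_receipt).
The contrapositive of premise 8 (O(withhold_manifest ⊃ register_receipt)) is O(~register_receipt ⊃ ~withhold_manifest), and O(~register_receipt) is already established, so O(~withhold_manifest).
Premise 4, O(~file_dataset ⊃ withhold_manifest), contraposes to O(~withhold_manifest ⊃ file_dataset); with O(~withhold_manifest) we get O(file_dataset).
Premise 3, O(~withhold_shipment ⊃ ~file_dataset), contraposes to O(file_dataset ⊃ withhold_shipment); with O(file_dataset) we get O(withhold_shipment).
With premise 6, O(withhold_shipment ⊃ record_contract), the K-axiom yields O(record_contract).
Premises 1, 2, 5, 10 do not contribute to this derivation.
Hence record_contract is obligatory.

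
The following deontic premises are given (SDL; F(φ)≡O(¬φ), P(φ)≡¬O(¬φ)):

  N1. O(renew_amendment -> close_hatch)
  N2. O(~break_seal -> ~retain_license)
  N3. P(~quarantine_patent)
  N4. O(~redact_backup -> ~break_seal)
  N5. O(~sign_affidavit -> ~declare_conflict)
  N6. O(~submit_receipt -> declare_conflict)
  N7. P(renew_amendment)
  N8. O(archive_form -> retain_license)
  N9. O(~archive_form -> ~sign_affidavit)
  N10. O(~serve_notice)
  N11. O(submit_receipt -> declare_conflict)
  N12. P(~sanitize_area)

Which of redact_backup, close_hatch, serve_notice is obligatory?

Premises 6 and 11 are O(~submit_receipt -> declare_conflict) and O(submit_receipt -> declare_conflict); every ideal world satisfies ~submit_receipt or submit_receipt, so in either case declare_conflict holds — hence O(declare_conflict).
The contrapositive of premise 5 (O(~sign_affidavit -> ~declare_conflict)) is O(declare_conflict -> sign_affidavit), and O(declare_conflict) is already established, so O(sign_affidavit).
Premise 9 is O(~archive_form -> ~sign_affidavit); contrapositively O(sign_affidavit -> archive_form). Since O(sign_affidavit) holds, K gives O(archive_form).
Applying K to premise 8 (O(archive_form -> retain_license)) and O(archive_form) yields O(retain_license).
Premise 2 is O(~break_seal -> ~retain_license); contrapositively O(retain_license -> break_seal). Since O(retain_license) holds, K gives O(break_seal).
Premise 4 is O(~redact_backup -> ~break_seal); contrapositively O(break_seal -> redact_backup). Since O(break_seal) holds, K gives O(redact_backup).
So O(redact_backup) holds — redact_backup is obligatory. None of the other listed options is made obligatory by any chain of premises.

redact_backup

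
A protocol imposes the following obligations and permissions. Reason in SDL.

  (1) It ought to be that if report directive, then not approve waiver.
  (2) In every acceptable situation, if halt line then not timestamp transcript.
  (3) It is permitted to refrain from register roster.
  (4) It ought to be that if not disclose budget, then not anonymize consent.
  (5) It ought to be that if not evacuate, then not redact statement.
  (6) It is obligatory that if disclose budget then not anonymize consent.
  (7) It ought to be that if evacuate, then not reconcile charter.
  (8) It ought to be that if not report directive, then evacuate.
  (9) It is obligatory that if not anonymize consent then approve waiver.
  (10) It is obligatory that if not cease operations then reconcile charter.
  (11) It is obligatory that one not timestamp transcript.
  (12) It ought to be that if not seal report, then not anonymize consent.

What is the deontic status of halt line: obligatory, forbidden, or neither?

Neither

Premise 2 is O(halt_line → ¬timestamp_transcript); even if O(¬timestamp_transcript) held, inferring O(halt_line) would be affirming the consequent — invalid.
No premise or chain of K-axiom applications forces O(halt_line), and none forces O(¬halt_line). So halt_line is neither obligatory nor forbidden under these norms.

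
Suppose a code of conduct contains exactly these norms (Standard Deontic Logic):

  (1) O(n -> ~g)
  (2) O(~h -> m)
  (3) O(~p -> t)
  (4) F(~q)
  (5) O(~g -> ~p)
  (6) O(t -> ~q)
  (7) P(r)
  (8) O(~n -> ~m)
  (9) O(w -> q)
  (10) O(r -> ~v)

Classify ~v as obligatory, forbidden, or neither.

Premise 10 is O(r -> ~v), but O(r) is not derivable from the premises (the permission P(r) asserts only ~O(~r), not O(r)), so it does not yield O(~v).
No premise or chain of K-axiom applications forces O(~v), and none forces O(v). So ~v is neither obligatory nor forbidden under these norms.

Neither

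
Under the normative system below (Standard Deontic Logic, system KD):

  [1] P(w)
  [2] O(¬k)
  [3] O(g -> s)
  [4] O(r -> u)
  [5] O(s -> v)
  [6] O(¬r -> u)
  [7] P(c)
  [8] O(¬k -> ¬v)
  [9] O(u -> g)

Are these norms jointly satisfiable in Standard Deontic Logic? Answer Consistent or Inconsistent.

Inconsistent

By case analysis on ¬r: premise 6 gives O(¬r -> u) and premise 4 gives O(r -> u), so O(u) either way.
From O(u) and premise 9, O(u -> g), we obtain O(g).
Premise 3 is O(g -> s); since O(g), deontic closure gives O(s).
With premise 5, O(s -> v), the K-axiom yields O(v).
The contrapositive of premise 8 (O(¬k -> ¬v)) is O(v -> k), and O(v) is already established, so O(k).
But premise 2 directly asserts O(¬k).
We now have both O(k) and O(¬k) — k is simultaneously obligatory and forbidden, violating the D-axiom.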